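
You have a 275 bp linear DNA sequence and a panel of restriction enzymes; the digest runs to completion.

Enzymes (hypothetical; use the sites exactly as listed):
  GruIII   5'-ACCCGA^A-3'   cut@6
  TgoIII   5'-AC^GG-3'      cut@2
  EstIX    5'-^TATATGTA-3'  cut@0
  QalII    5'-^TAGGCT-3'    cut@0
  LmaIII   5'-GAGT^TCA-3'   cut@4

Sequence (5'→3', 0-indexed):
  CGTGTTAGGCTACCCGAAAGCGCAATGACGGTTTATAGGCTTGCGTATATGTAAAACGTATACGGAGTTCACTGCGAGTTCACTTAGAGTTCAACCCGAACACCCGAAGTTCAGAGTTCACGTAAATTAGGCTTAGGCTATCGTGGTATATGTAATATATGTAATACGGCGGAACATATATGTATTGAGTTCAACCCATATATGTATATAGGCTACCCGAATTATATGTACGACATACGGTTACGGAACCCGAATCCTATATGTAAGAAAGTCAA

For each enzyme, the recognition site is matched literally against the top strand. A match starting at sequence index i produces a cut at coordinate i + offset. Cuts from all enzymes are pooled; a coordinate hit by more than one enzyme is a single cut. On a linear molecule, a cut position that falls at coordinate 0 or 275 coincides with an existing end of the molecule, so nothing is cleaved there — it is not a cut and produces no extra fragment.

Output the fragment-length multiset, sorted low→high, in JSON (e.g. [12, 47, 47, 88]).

Per-enzyme occurrences:
  GruIII ACCCGAA/6: at [11, 93, 101, 214, 247] ⇒ [17, 99, 107, 220, 253]
  TgoIII ACGG/2: at [27, 61, 165, 236, 242] ⇒ [29, 63, 167, 238, 244]
  EstIX TATATGTA/0: at [45, 146, 155, 176, 198, 222, 257] ⇒ [45, 146, 155, 176, 198, 222, 257]
  QalII TAGGCT/0: at [5, 35, 127, 133, 208] ⇒ [5, 35, 127, 133, 208]
  LmaIII GAGTTCA/4: at [64, 75, 86, 113, 186] ⇒ [68, 79, 90, 117, 190]

Pooled cuts: [5, 17, 29, 35, 45, 63, 68, 79, 90, 99, 107, 117, 127, 133, 146, 155, 167, 176, 190, 198, 208, 220, 222, 238, 244, 253, 257]

Fragments:
  [0,5): 5 bp
  [5,17): 12 bp
  [17,29): 12 bp
  [29,35): 6 bp
  [35,45): 10 bp
  [45,63): 18 bp
  [63,68): 5 bp
  [68,79): 11 bp
  [79,90): 11 bp
  [90,99): 9 bp
  [99,107): 8 bp
  [107,117): 10 bp
  [117,127): 10 bp
  [127,133): 6 bp
  [133,146): 13 bp
  [146,155): 9 bp
  [155,167): 12 bp
  [167,176): 9 bp
  [176,190): 14 bp
  [190,198): 8 bp
  [198,208): 10 bp
  [208,220): 12 bp
  [220,222): 2 bp
  [222,238): 16 bp
  [238,244): 6 bp
  [244,253): 9 bp
  [253,257): 4 bp
  [257,275): 18 bp

[2,4,5,5,6,6,6,8,8,9,9,9,9,10,10,10,10,11,11,12,12,12,12,13,14,16,18,18]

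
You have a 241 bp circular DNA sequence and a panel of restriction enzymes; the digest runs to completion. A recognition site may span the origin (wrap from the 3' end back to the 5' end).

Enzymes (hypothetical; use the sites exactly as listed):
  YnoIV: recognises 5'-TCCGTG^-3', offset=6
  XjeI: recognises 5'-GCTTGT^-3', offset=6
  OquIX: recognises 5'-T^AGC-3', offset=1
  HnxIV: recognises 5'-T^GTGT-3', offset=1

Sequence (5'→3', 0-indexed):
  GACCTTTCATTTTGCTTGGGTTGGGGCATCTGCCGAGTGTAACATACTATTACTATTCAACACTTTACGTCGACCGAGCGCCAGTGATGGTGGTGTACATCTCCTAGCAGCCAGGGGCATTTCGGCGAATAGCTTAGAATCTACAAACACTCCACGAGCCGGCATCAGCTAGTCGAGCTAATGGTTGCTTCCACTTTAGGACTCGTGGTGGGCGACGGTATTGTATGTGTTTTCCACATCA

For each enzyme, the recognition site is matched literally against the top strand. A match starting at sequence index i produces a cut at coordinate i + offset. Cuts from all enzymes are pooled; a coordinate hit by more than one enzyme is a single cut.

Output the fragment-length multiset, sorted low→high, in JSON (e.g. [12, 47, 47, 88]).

[25,96,120]

Site scan:
  YnoIV (TCCGTG, off=6): no sites
  XjeI (GCTTGT, off=6): no sites
  OquIX TAGC/1: at [104, 129] ⇒ [105, 130]
  HnxIV TGTGT/1: at [225] ⇒ [226]

All cut coordinates (distinct, sorted): [105, 130, 226]

Fragment lengths:
  105→130: 25 bp
  130→226: 96 bp
  226→105 (wrap): 241-226+105 = 120 bp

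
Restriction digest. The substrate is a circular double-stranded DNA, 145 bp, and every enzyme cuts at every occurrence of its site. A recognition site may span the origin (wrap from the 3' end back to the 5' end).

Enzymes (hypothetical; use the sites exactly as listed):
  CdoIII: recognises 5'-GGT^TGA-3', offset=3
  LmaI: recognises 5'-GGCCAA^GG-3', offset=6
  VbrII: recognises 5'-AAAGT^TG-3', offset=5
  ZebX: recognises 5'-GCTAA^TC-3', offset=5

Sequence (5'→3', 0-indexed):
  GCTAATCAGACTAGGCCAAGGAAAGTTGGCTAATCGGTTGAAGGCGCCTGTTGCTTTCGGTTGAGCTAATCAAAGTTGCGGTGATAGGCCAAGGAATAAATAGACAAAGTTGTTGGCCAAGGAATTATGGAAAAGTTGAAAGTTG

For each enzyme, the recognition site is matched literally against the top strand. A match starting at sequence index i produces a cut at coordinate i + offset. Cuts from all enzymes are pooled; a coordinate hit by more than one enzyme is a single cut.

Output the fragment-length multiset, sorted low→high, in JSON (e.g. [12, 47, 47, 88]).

[5,7,7,7,7,7,8,10,14,16,16,18,23]

Scan for sites:
  CdoIII (GGTTGA, off=3): starts [35, 58] → cuts [38, 61]
  LmaI (GGCCAAGG, off=6): starts [13, 86, 114] → cuts [19, 92, 120]
  VbrII (AAAGTTG, off=5): starts [21, 71, 105, 131, 138] → cuts [26, 76, 110, 136, 143]
  ZebX (GCTAATC, off=5): starts [0, 28, 64] → cuts [5, 33, 69]

Pooled cuts: [5, 19, 26, 33, 38, 61, 69, 76, 92, 110, 120, 136, 143]

Fragment lengths:
  5→19: 14 bp
  19→26: 7 bp
  26→33: 7 bp
  33→38: 5 bp
  38→61: 23 bp
  61→69: 8 bp
  69→76: 7 bp
  76→92: 16 bp
  92→110: 18 bp
  110→120: 10 bp
  120→136: 16 bp
  136→143: 7 bp
  143→5 (wrap): 145-143+5 = 7 bp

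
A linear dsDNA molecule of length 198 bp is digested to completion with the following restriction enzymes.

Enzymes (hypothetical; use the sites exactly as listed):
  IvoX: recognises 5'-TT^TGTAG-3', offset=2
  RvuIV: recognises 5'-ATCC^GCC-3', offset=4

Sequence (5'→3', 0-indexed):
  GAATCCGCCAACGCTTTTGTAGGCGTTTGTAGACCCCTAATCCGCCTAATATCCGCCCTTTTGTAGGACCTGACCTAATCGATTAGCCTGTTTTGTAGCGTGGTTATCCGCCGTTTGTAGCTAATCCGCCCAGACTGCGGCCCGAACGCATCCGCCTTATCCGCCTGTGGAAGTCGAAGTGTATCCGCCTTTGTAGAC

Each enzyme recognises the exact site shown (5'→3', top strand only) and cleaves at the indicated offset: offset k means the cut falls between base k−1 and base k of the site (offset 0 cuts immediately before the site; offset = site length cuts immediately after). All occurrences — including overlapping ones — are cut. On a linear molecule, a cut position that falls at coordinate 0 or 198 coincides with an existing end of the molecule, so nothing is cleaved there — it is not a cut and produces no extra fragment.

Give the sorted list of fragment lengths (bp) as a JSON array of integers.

[5,6,6,7,7,9,10,11,11,12,16,16,24,26,32]

Per-enzyme occurrences:
  IvoX (TTTGTAG, off=2): starts [15, 25, 59, 91, 113, 189] → cuts [17, 27, 61, 93, 115, 191]
  RvuIV (ATCCGCC, off=4): starts [2, 39, 50, 105, 123, 149, 158, 182] → cuts [6, 43, 54, 109, 127, 153, 162, 186]

All cut coordinates (distinct, sorted): [6, 17, 27, 43, 54, 61, 93, 109, 115, 127, 153, 162, 186, 191]

Fragments:
  [0,6): 6 bp
  [6,17): 11 bp
  [17,27): 10 bp
  [27,43): 16 bp
  [43,54): 11 bp
  [54,61): 7 bp
  [61,93): 32 bp
  [93,109): 16 bp
  [109,115): 6 bp
  [115,127): 12 bp
  [127,153): 26 bp
  [153,162): 9 bp
  [162,186): 24 bp
  [186,191): 5 bp
  [191,198): 7 bp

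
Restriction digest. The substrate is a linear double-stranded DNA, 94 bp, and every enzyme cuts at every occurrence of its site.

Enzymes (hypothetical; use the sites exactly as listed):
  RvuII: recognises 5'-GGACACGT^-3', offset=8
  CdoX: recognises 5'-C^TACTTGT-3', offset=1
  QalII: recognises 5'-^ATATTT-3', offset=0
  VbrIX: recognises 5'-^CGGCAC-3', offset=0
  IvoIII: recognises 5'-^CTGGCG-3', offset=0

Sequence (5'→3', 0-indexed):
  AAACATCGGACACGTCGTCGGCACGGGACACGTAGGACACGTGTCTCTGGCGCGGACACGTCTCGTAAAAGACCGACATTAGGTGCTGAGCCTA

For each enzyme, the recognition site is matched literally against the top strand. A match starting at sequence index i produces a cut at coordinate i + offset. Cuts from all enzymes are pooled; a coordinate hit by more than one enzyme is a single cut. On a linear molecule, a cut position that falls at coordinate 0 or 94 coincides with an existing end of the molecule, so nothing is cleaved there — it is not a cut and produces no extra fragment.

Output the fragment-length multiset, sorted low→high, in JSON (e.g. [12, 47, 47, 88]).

Site scan:
  RvuII (GGACACGT, off=8): starts [7, 25, 34, 53] → cuts [15, 33, 42, 61]
  CdoX (CTACTTGT, off=1): no sites
  QalII (ATATTT, off=0): no sites
  VbrIX (CGGCAC, off=0): starts [18] → cuts [18]
  IvoIII (CTGGCG, off=0): starts [46] → cuts [46]

All cut coordinates (distinct, sorted): [15, 18, 33, 42, 46, 61]

Fragment lengths:
  [0,15): 15 bp
  [15,18): 3 bp
  [18,33): 15 bp
  [33,42): 9 bp
  [42,46): 4 bp
  [46,61): 15 bp
  [61,94): 33 bp

[3,4,9,15,15,15,33]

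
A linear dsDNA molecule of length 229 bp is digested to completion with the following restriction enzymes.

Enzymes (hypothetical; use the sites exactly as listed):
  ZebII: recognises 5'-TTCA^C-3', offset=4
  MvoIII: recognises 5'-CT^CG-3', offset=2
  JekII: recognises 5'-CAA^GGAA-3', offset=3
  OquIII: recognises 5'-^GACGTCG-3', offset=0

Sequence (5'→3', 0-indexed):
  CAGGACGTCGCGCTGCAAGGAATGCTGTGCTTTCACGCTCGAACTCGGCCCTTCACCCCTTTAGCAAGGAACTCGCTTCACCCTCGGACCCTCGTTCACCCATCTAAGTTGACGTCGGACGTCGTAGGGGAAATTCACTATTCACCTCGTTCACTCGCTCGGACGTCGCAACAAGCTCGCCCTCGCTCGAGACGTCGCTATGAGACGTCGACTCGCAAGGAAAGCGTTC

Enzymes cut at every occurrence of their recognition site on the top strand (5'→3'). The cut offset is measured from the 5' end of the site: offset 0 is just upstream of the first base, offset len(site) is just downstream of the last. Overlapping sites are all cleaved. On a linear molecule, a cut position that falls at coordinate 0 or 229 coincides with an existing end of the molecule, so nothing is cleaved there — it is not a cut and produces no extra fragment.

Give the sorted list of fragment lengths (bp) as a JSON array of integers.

Scan for sites:
  ZebII TTCAC/4: at [31, 51, 76, 94, 133, 140, 149] ⇒ [35, 55, 80, 98, 137, 144, 153]
  MvoIII CTCG/2: at [37, 43, 71, 82, 90, 145, 153, 157, 175, 181, 185, 211] ⇒ [39, 45, 73, 84, 92, 147, 155, 159, 177, 183, 187, 213]
  JekII CAAGGAA/3: at [15, 64, 215] ⇒ [18, 67, 218]
  OquIII GACGTCG/0: at [3, 110, 117, 161, 190, 203] ⇒ [3, 110, 117, 161, 190, 203]

Pooled cuts: [3, 18, 35, 39, 45, 55, 67, 73, 80, 84, 92, 98, 110, 117, 137, 144, 147, 153, 155, 159, 161, 177, 183, 187, 190, 203, 213, 218]

Fragments:
  [0,3): 3 bp
  [3,18): 15 bp
  [18,35): 17 bp
  [35,39): 4 bp
  [39,45): 6 bp
  [45,55): 10 bp
  [55,67): 12 bp
  [67,73): 6 bp
  [73,80): 7 bp
  [80,84): 4 bp
  [84,92): 8 bp
  [92,98): 6 bp
  [98,110): 12 bp
  [110,117): 7 bp
  [117,137): 20 bp
  [137,144): 7 bp
  [144,147): 3 bp
  [147,153): 6 bp
  [153,155): 2 bp
  [155,159): 4 bp
  [159,161): 2 bp
  [161,177): 16 bp
  [177,183): 6 bp
  [183,187): 4 bp
  [187,190): 3 bp
  [190,203): 13 bp
  [203,213): 10 bp
  [213,218): 5 bp
  [218,229): 11 bp

[2,2,3,3,3,4,4,4,4,5,6,6,6,6,6,7,7,7,8,10,10,11,12,12,13,15,16,17,20]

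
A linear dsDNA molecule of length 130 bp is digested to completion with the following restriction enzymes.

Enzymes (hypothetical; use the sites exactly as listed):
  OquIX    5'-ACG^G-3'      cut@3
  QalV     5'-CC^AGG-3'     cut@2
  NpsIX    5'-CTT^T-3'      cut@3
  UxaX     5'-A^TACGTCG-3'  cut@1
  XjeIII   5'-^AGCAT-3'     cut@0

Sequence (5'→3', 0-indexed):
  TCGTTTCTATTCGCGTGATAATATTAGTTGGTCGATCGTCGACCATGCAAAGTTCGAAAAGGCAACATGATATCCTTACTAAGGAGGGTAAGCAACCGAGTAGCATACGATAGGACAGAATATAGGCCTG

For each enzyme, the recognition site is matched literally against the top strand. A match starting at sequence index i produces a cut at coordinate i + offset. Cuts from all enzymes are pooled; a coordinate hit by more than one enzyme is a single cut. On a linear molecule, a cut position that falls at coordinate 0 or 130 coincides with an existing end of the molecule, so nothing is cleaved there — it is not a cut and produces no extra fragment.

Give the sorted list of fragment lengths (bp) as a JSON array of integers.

[29,101]

Site scan:
  OquIX (ACGG, off=3): no sites
  QalV (CCAGG, off=2): no sites
  NpsIX (CTTT, off=3): no sites
  UxaX (ATACGTCG, off=1): no sites
  XjeIII (AGCAT, off=0): starts [101] → cuts [101]

All cut coordinates (distinct, sorted): [101]

Fragments:
  [0,101): 101 bp
  [101,130): 29 bp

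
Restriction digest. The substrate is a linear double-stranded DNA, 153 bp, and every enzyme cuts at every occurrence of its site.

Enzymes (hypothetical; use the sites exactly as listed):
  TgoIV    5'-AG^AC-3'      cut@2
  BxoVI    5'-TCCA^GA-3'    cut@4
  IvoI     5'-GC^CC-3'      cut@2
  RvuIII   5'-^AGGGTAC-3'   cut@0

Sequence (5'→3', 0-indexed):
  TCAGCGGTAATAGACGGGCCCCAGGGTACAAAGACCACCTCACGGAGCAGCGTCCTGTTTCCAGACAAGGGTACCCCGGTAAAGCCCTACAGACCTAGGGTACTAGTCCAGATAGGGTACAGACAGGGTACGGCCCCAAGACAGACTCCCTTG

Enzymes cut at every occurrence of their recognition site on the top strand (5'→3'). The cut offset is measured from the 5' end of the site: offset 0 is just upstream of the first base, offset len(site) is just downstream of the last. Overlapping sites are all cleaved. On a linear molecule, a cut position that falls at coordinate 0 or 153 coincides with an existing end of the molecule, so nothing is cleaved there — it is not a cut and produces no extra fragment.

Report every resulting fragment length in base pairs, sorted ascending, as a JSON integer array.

[1,2,3,3,3,4,4,6,6,7,9,9,10,11,13,14,18,30]

Site scan:
  TgoIV (AGAC, off=2): starts [11, 31, 62, 90, 120, 138, 142] → cuts [13, 33, 64, 92, 122, 140, 144]
  BxoVI (TCCAGA, off=4): starts [59, 106] → cuts [63, 110]
  IvoI (GCCC, off=2): starts [17, 83, 132] → cuts [19, 85, 134]
  RvuIII (AGGGTAC, off=0): starts [22, 67, 96, 113, 124] → cuts [22, 67, 96, 113, 124]

All cut coordinates (distinct, sorted): [13, 19, 22, 33, 63, 64, 67, 85, 92, 96, 110, 113, 122, 124, 134, 140, 144]

Fragments:
  [0,13): 13 bp
  [13,19): 6 bp
  [19,22): 3 bp
  [22,33): 11 bp
  [33,63): 30 bp
  [63,64): 1 bp
  [64,67): 3 bp
  [67,85): 18 bp
  [85,92): 7 bp
  [92,96): 4 bp
  [96,110): 14 bp
  [110,113): 3 bp
  [113,122): 9 bp
  [122,124): 2 bp
  [124,134): 10 bp
  [134,140): 6 bp
  [140,144): 4 bp
  [144,153): 9 bp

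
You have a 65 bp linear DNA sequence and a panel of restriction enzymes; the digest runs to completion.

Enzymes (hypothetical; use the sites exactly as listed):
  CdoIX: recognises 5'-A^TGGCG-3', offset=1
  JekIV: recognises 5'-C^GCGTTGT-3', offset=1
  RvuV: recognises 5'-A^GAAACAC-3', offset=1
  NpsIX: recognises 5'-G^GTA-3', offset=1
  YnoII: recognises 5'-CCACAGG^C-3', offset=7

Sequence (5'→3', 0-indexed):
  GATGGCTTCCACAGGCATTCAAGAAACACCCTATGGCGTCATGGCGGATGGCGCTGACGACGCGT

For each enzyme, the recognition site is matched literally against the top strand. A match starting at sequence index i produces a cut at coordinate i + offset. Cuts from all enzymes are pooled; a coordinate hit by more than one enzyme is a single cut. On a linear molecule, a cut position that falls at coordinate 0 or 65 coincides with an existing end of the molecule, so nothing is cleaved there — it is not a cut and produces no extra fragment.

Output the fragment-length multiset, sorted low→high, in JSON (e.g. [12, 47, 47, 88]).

Per-enzyme occurrences:
  CdoIX (ATGGCG, off=1): starts [32, 40, 47] → cuts [33, 41, 48]
  JekIV (CGCGTTGT, off=1): no sites
  RvuV (AGAAACAC, off=1): starts [21] → cuts [22]
  NpsIX (GGTA, off=1): no sites
  YnoII (CCACAGGC, off=7): starts [8] → cuts [15]

All cut coordinates (distinct, sorted): [15, 22, 33, 41, 48]

Fragment lengths:
  [0,15): 15 bp
  [15,22): 7 bp
  [22,33): 11 bp
  [33,41): 8 bp
  [41,48): 7 bp
  [48,65): 17 bp

[7,7,8,11,15,17]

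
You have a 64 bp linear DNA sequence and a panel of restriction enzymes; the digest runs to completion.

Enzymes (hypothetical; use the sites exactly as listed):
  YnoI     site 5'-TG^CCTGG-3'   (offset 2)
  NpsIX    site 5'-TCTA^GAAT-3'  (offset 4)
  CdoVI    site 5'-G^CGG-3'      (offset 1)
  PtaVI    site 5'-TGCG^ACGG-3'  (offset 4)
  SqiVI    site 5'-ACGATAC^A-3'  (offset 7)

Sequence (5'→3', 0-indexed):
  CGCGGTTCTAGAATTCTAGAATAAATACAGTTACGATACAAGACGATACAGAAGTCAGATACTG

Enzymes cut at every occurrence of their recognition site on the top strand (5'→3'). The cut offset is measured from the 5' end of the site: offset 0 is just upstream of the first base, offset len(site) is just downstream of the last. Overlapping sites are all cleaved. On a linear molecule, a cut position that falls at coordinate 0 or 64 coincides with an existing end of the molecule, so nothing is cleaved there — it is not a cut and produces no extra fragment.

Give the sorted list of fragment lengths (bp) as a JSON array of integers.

Scan for sites:
  YnoI (TGCCTGG, off=2): no sites
  NpsIX (TCTAGAAT, off=4): starts [6, 14] → cuts [10, 18]
  CdoVI (GCGG, off=1): starts [1] → cuts [2]
  PtaVI (TGCGACGG, off=4): no sites
  SqiVI (ACGATACA, off=7): starts [32, 42] → cuts [39, 49]

Pooled cuts: [2, 10, 18, 39, 49]

Fragment lengths:
  [0,2): 2 bp
  [2,10): 8 bp
  [10,18): 8 bp
  [18,39): 21 bp
  [39,49): 10 bp
  [49,64): 15 bp

[2,8,8,10,15,21]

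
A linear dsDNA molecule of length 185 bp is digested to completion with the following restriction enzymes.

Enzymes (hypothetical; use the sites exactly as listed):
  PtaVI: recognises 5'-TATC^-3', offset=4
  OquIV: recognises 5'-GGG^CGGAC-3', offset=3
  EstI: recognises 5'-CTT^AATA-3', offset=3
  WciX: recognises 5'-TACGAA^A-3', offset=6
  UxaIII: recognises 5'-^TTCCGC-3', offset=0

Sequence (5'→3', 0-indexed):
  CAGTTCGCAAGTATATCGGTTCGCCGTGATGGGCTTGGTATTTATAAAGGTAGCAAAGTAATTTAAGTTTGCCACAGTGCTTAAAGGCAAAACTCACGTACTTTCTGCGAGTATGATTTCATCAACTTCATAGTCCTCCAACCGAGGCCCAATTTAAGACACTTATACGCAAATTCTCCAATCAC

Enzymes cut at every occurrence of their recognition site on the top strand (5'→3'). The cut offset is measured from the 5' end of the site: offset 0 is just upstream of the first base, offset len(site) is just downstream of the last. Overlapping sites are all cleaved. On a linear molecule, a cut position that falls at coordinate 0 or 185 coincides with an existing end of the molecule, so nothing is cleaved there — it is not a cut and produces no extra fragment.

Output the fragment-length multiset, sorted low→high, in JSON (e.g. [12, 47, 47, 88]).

[17,168]

Scan for sites:
  PtaVI (TATC, off=4): starts [13] → cuts [17]
  OquIV (GGGCGGAC, off=3): no sites
  EstI (CTTAATA, off=3): no sites
  WciX (TACGAAA, off=6): no sites
  UxaIII (TTCCGC, off=0): no sites

All cut coordinates (distinct, sorted): [17]

Fragments:
  [0,17): 17 bp
  [17,185): 168 bp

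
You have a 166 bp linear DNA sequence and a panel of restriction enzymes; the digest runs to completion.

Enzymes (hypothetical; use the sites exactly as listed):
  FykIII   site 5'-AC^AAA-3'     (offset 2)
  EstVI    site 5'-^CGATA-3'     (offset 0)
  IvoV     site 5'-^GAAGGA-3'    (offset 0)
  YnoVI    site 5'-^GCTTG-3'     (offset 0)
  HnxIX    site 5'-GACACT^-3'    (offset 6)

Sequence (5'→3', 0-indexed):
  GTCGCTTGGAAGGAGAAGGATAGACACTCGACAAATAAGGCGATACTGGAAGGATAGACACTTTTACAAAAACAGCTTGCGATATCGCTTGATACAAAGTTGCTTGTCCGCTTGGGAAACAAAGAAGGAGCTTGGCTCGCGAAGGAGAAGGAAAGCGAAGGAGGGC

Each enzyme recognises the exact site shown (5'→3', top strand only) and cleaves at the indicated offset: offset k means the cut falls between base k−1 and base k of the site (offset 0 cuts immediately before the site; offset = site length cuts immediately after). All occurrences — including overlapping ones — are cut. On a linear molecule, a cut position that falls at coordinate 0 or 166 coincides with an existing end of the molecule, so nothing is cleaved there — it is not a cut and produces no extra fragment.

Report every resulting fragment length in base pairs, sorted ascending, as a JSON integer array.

Per-enzyme occurrences:
  FykIII ACAAA/2: at [30, 65, 93, 118] ⇒ [32, 67, 95, 120]
  EstVI CGATA/0: at [40, 79] ⇒ [40, 79]
  IvoV GAAGGA/0: at [8, 14, 48, 123, 140, 146, 156] ⇒ [8, 14, 48, 123, 140, 146, 156]
  YnoVI GCTTG/0: at [3, 74, 86, 101, 109, 129] ⇒ [3, 74, 86, 101, 109, 129]
  HnxIX GACACT/6: at [22, 56] ⇒ [28, 62]

Pooled cuts: [3, 8, 14, 28, 32, 40, 48, 62, 67, 74, 79, 86, 95, 101, 109, 120, 123, 129, 140, 146, 156]

Fragments:
  [0,3): 3 bp
  [3,8): 5 bp
  [8,14): 6 bp
  [14,28): 14 bp
  [28,32): 4 bp
  [32,40): 8 bp
  [40,48): 8 bp
  [48,62): 14 bp
  [62,67): 5 bp
  [67,74): 7 bp
  [74,79): 5 bp
  [79,86): 7 bp
  [86,95): 9 bp
  [95,101): 6 bp
  [101,109): 8 bp
  [109,120): 11 bp
  [120,123): 3 bp
  [123,129): 6 bp
  [129,140): 11 bp
  [140,146): 6 bp
  [146,156): 10 bp
  [156,166): 10 bp

[3,3,4,5,5,5,6,6,6,6,7,7,8,8,8,9,10,10,11,11,14,14]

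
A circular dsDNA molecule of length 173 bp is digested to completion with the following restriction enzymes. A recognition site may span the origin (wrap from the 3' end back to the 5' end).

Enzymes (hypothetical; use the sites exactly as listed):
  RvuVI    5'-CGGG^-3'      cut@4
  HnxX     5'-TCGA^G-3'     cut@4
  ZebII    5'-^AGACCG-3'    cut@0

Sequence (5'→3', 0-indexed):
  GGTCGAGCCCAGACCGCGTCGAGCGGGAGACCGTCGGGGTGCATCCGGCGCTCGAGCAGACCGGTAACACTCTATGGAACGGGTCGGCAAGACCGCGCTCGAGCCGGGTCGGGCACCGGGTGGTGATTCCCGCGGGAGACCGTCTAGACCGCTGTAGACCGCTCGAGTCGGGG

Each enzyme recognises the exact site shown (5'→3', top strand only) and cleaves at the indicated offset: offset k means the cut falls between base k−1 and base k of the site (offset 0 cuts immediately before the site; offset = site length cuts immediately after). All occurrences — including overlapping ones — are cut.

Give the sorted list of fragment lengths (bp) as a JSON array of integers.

Per-enzyme occurrences:
  RvuVI CGGG/4: at [23, 34, 79, 104, 109, 116, 132, 168] ⇒ [27, 38, 83, 108, 113, 120, 136, 172]
  HnxX TCGAG/4: at [2, 18, 51, 98, 162] ⇒ [6, 22, 55, 102, 166]
  ZebII AGACCG/0: at [10, 27, 57, 89, 136, 145, 155] ⇒ [10, 27, 57, 89, 136, 145, 155]

All cut coordinates (distinct, sorted): [6, 10, 22, 27, 38, 55, 57, 83, 89, 102, 108, 113, 120, 136, 145, 155, 166, 172]

Fragments:
  6→10: 4 bp
  10→22: 12 bp
  22→27: 5 bp
  27→38: 11 bp
  38→55: 17 bp
  55→57: 2 bp
  57→83: 26 bp
  83→89: 6 bp
  89→102: 13 bp
  102→108: 6 bp
  108→113: 5 bp
  113→120: 7 bp
  120→136: 16 bp
  136→145: 9 bp
  145→155: 10 bp
  155→166: 11 bp
  166→172: 6 bp
  172→6 (wrap): 173-172+6 = 7 bp

[2,4,5,5,6,6,6,7,7,9,10,11,11,12,13,16,17,26]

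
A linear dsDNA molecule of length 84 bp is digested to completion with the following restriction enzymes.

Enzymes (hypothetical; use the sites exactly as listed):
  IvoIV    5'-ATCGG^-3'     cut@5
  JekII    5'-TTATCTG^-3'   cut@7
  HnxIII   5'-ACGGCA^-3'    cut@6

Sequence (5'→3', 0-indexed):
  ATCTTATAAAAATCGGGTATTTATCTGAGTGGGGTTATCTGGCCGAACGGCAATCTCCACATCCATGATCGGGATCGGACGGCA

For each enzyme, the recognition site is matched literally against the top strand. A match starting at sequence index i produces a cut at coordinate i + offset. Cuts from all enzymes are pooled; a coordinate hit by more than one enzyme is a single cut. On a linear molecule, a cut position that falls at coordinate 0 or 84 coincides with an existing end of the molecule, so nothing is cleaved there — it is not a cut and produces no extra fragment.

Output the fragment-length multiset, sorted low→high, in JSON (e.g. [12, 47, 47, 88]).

Per-enzyme occurrences:
  IvoIV (ATCGG, off=5): starts [11, 67, 73] → cuts [16, 72, 78]
  JekII (TTATCTG, off=7): starts [20, 34] → cuts [27, 41]
  HnxIII (ACGGCA, off=6): starts [46, 78] → cuts [52] (position 84 is a terminus of the linear molecule — no cut)

All cut coordinates (distinct, sorted): [16, 27, 41, 52, 72, 78]

Fragment lengths:
  [0,16): 16 bp
  [16,27): 11 bp
  [27,41): 14 bp
  [41,52): 11 bp
  [52,72): 20 bp
  [72,78): 6 bp
  [78,84): 6 bp

[6,6,11,11,14,16,20]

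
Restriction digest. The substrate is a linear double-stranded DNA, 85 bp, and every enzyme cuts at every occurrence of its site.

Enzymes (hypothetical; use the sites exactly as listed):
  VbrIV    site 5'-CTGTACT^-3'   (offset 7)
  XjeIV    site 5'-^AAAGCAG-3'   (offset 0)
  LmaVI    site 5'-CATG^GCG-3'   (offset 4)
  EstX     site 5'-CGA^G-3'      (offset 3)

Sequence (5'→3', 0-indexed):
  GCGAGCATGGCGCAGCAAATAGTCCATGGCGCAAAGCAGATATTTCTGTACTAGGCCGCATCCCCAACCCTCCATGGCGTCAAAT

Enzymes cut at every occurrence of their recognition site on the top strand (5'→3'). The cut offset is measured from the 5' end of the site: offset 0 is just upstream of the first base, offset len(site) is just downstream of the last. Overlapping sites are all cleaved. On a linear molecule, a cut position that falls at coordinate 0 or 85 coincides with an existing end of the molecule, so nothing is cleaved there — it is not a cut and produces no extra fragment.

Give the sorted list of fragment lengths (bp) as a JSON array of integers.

Site scan:
  VbrIV CTGTACT/7: at [45] ⇒ [52]
  XjeIV AAAGCAG/0: at [32] ⇒ [32]
  LmaVI CATGGCG/4: at [5, 24, 72] ⇒ [9, 28, 76]
  EstX CGAG/3: at [1] ⇒ [4]

All cut coordinates (distinct, sorted): [4, 9, 28, 32, 52, 76]

Fragments:
  [0,4): 4 bp
  [4,9): 5 bp
  [9,28): 19 bp
  [28,32): 4 bp
  [32,52): 20 bp
  [52,76): 24 bp
  [76,85): 9 bp

[4,4,5,9,19,20,24]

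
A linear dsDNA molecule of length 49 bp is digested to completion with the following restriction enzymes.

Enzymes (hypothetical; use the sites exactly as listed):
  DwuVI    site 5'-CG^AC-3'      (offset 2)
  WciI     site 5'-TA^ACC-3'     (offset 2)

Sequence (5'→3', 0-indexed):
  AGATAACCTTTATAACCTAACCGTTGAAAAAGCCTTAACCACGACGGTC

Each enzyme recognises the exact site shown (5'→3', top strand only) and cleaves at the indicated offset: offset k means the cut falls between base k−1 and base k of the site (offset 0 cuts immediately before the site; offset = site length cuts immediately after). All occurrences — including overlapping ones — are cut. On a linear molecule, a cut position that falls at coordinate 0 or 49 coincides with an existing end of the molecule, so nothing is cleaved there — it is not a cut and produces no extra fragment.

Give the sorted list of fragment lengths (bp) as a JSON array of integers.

Site scan:
  DwuVI (CGAC, off=2): starts [41] → cuts [43]
  WciI (TAACC, off=2): starts [3, 12, 17, 35] → cuts [5, 14, 19, 37]

All cut coordinates (distinct, sorted): [5, 14, 19, 37, 43]

Fragment lengths:
  [0,5): 5 bp
  [5,14): 9 bp
  [14,19): 5 bp
  [19,37): 18 bp
  [37,43): 6 bp
  [43,49): 6 bp

[5,5,6,6,9,18]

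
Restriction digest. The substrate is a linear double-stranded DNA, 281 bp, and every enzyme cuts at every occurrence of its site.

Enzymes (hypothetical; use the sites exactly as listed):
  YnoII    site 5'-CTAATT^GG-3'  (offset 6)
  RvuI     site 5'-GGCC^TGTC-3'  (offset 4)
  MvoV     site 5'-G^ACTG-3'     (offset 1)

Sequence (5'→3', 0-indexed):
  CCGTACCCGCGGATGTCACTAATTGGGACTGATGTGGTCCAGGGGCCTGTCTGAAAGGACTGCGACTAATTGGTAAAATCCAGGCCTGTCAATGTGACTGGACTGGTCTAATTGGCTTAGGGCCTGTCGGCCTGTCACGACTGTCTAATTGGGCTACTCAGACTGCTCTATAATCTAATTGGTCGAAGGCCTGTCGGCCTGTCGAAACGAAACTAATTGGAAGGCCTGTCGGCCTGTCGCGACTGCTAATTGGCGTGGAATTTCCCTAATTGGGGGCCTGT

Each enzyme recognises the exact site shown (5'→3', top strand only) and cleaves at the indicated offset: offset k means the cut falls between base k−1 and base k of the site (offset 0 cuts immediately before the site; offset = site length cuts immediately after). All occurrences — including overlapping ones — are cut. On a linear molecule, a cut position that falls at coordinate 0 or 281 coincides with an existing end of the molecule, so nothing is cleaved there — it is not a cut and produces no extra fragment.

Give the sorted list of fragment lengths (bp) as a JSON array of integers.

Scan for sites:
  YnoII CTAATTGG/6: at [18, 65, 107, 144, 174, 212, 245, 265] ⇒ [24, 71, 113, 150, 180, 218, 251, 271]
  RvuI GGCCTGTC/4: at [43, 82, 120, 128, 187, 195, 222, 230] ⇒ [47, 86, 124, 132, 191, 199, 226, 234]
  MvoV GACTG/1: at [26, 57, 95, 100, 138, 160, 240] ⇒ [27, 58, 96, 101, 139, 161, 241]

All cut coordinates (distinct, sorted): [24, 27, 47, 58, 71, 86, 96, 101, 113, 124, 132, 139, 150, 161, 180, 191, 199, 218, 226, 234, 241, 251, 271]

Fragments:
  [0,24): 24 bp
  [24,27): 3 bp
  [27,47): 20 bp
  [47,58): 11 bp
  [58,71): 13 bp
  [71,86): 15 bp
  [86,96): 10 bp
  [96,101): 5 bp
  [101,113): 12 bp
  [113,124): 11 bp
  [124,132): 8 bp
  [132,139): 7 bp
  [139,150): 11 bp
  [150,161): 11 bp
  [161,180): 19 bp
  [180,191): 11 bp
  [191,199): 8 bp
  [199,218): 19 bp
  [218,226): 8 bp
  [226,234): 8 bp
  [234,241): 7 bp
  [241,251): 10 bp
  [251,271): 20 bp
  [271,281): 10 bp

[3,5,7,7,8,8,8,8,10,10,10,11,11,11,11,11,12,13,15,19,19,20,20,24]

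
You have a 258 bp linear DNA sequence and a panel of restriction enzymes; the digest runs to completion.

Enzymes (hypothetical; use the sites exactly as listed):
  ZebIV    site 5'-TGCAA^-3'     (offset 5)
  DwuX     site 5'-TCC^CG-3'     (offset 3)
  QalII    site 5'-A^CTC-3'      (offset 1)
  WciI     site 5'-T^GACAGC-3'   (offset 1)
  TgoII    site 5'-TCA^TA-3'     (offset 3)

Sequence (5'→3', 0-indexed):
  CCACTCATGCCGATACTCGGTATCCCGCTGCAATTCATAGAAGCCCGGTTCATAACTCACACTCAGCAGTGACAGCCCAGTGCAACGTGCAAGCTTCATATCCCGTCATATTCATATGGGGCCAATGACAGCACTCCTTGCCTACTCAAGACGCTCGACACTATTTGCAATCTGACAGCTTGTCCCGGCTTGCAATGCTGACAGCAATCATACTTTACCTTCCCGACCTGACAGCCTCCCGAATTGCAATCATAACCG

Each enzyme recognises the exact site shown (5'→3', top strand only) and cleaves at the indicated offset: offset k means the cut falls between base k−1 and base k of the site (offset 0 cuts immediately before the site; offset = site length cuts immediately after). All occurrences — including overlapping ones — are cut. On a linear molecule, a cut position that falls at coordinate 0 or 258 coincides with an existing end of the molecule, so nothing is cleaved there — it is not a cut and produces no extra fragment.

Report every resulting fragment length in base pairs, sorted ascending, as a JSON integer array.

Site scan:
  ZebIV (TGCAA, off=5): starts [28, 80, 87, 165, 190, 244] → cuts [33, 85, 92, 170, 195, 249]
  DwuX (TCCCG, off=3): starts [22, 100, 182, 220, 236] → cuts [25, 103, 185, 223, 239]
  QalII (ACTC, off=1): starts [2, 14, 54, 60, 132, 143] → cuts [3, 15, 55, 61, 133, 144]
  WciI (TGACAGC, off=1): starts [69, 125, 172, 198, 228] → cuts [70, 126, 173, 199, 229]
  TgoII (TCATA, off=3): starts [34, 49, 95, 105, 111, 207, 249] → cuts [37, 52, 98, 108, 114, 210, 252]

Pooled cuts: [3, 15, 25, 33, 37, 52, 55, 61, 70, 85, 92, 98, 103, 108, 114, 126, 133, 144, 170, 173, 185, 195, 199, 210, 223, 229, 239, 249, 252]

Fragment lengths:
  [0,3): 3 bp
  [3,15): 12 bp
  [15,25): 10 bp
  [25,33): 8 bp
  [33,37): 4 bp
  [37,52): 15 bp
  [52,55): 3 bp
  [55,61): 6 bp
  [61,70): 9 bp
  [70,85): 15 bp
  [85,92): 7 bp
  [92,98): 6 bp
  [98,103): 5 bp
  [103,108): 5 bp
  [108,114): 6 bp
  [114,126): 12 bp
  [126,133): 7 bp
  [133,144): 11 bp
  [144,170): 26 bp
  [170,173): 3 bp
  [173,185): 12 bp
  [185,195): 10 bp
  [195,199): 4 bp
  [199,210): 11 bp
  [210,223): 13 bp
  [223,229): 6 bp
  [229,239): 10 bp
  [239,249): 10 bp
  [249,252): 3 bp
  [252,258): 6 bp

[3,3,3,3,4,4,5,5,6,6,6,6,6,7,7,8,9,10,10,10,10,11,11,12,12,12,13,15,15,26]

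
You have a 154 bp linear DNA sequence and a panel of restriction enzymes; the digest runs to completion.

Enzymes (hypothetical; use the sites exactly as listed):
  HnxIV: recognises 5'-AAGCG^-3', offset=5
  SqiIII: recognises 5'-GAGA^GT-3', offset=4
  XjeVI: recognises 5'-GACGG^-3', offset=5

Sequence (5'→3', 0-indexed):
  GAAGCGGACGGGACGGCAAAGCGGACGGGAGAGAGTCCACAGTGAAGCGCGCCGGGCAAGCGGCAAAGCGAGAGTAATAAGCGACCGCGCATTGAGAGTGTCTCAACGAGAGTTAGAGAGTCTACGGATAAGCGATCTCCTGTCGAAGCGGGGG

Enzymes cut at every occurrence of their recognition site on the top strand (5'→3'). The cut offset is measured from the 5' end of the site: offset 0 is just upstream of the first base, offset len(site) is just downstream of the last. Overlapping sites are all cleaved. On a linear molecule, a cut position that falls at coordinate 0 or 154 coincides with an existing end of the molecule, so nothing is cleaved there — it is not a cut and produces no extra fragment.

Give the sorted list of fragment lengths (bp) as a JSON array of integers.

[3,4,5,5,5,6,6,7,8,8,10,13,14,14,15,15,16]

Scan for sites:
  HnxIV AAGCG/5: at [1, 18, 44, 57, 65, 78, 129, 145] ⇒ [6, 23, 49, 62, 70, 83, 134, 150]
  SqiIII GAGAGT/4: at [30, 69, 93, 107, 115] ⇒ [34, 73, 97, 111, 119]
  XjeVI GACGG/5: at [6, 11, 23] ⇒ [11, 16, 28]

All cut coordinates (distinct, sorted): [6, 11, 16, 23, 28, 34, 49, 62, 70, 73, 83, 97, 111, 119, 134, 150]

Fragment lengths:
  [0,6): 6 bp
  [6,11): 5 bp
  [11,16): 5 bp
  [16,23): 7 bp
  [23,28): 5 bp
  [28,34): 6 bp
  [34,49): 15 bp
  [49,62): 13 bp
  [62,70): 8 bp
  [70,73): 3 bp
  [73,83): 10 bp
  [83,97): 14 bp
  [97,111): 14 bp
  [111,119): 8 bp
  [119,134): 15 bp
  [134,150): 16 bp
  [150,154): 4 bp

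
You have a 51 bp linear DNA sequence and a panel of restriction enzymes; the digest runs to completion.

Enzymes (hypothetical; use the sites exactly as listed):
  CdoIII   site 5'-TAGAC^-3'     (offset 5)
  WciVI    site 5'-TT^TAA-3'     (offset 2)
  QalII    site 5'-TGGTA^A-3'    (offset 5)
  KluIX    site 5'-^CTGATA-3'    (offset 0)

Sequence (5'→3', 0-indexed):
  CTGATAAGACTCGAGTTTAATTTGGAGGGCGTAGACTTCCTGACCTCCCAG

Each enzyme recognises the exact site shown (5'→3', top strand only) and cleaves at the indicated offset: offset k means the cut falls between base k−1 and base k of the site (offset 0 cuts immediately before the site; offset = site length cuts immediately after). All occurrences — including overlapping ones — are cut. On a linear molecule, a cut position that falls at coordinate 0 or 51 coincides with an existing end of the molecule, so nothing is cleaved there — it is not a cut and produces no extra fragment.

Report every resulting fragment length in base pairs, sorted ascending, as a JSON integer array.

[15,17,19]

Per-enzyme occurrences:
  CdoIII (TAGAC, off=5): starts [31] → cuts [36]
  WciVI (TTTAA, off=2): starts [15] → cuts [17]
  QalII (TGGTAA, off=5): no sites
  KluIX (CTGATA, off=0): starts [0] → cuts [] (position 0 is a terminus of the linear molecule — no cut)

All cut coordinates (distinct, sorted): [17, 36]

Fragments:
  [0,17): 17 bp
  [17,36): 19 bp
  [36,51): 15 bp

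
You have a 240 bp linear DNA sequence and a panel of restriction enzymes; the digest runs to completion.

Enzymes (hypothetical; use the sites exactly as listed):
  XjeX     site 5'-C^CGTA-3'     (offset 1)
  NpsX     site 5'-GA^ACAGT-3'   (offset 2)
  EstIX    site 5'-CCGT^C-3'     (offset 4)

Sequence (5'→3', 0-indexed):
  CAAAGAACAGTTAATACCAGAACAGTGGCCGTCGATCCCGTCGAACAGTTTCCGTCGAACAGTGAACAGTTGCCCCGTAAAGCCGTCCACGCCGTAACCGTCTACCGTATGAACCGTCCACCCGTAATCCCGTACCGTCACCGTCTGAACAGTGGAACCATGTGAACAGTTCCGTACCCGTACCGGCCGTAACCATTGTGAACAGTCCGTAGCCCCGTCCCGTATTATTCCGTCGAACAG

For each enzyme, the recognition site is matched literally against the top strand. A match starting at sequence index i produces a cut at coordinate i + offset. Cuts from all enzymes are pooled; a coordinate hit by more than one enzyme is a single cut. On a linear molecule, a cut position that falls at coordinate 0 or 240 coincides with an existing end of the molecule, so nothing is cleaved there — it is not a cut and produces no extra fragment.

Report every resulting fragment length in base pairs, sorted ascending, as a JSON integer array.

Per-enzyme occurrences:
  XjeX CCGTA/1: at [74, 91, 104, 121, 129, 171, 177, 186, 206, 219] ⇒ [75, 92, 105, 122, 130, 172, 178, 187, 207, 220]
  NpsX GAACAGT/2: at [4, 19, 42, 56, 63, 146, 163, 199] ⇒ [6, 21, 44, 58, 65, 148, 165, 201]
  EstIX CCGTC/4: at [28, 37, 51, 82, 97, 113, 134, 140, 214, 229] ⇒ [32, 41, 55, 86, 101, 117, 138, 144, 218, 233]

All cut coordinates (distinct, sorted): [6, 21, 32, 41, 44, 55, 58, 65, 75, 86, 92, 101, 105, 117, 122, 130, 138, 144, 148, 165, 172, 178, 187, 201, 207, 218, 220, 233]

Fragments:
  [0,6): 6 bp
  [6,21): 15 bp
  [21,32): 11 bp
  [32,41): 9 bp
  [41,44): 3 bp
  [44,55): 11 bp
  [55,58): 3 bp
  [58,65): 7 bp
  [65,75): 10 bp
  [75,86): 11 bp
  [86,92): 6 bp
  [92,101): 9 bp
  [101,105): 4 bp
  [105,117): 12 bp
  [117,122): 5 bp
  [122,130): 8 bp
  [130,138): 8 bp
  [138,144): 6 bp
  [144,148): 4 bp
  [148,165): 17 bp
  [165,172): 7 bp
  [172,178): 6 bp
  [178,187): 9 bp
  [187,201): 14 bp
  [201,207): 6 bp
  [207,218): 11 bp
  [218,220): 2 bp
  [220,233): 13 bp
  [233,240): 7 bp

[2,3,3,4,4,5,6,6,6,6,6,7,7,7,8,8,9,9,9,10,11,11,11,11,12,13,14,15,17]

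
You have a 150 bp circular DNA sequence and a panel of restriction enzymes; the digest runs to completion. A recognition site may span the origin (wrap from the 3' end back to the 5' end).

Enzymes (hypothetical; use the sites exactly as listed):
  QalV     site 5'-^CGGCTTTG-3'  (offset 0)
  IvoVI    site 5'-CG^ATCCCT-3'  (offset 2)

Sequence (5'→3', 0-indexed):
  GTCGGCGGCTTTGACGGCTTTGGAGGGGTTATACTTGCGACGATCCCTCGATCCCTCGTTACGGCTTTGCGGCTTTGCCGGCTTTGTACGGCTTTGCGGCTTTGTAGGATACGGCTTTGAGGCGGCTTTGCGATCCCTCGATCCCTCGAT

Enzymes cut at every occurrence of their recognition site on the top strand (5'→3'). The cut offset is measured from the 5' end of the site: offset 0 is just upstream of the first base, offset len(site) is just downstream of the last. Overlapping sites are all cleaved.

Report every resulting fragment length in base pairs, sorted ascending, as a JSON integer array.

[8,8,8,8,9,9,10,10,11,11,15,15,28]

Scan for sites:
  QalV CGGCTTTG/0: at [5, 14, 61, 69, 78, 88, 96, 111, 122] ⇒ [5, 14, 61, 69, 78, 88, 96, 111, 122]
  IvoVI CGATCCCT/2: at [40, 48, 130, 138] ⇒ [42, 50, 132, 140]

All cut coordinates (distinct, sorted): [5, 14, 42, 50, 61, 69, 78, 88, 96, 111, 122, 132, 140]

Fragments:
  5→14: 9 bp
  14→42: 28 bp
  42→50: 8 bp
  50→61: 11 bp
  61→69: 8 bp
  69→78: 9 bp
  78→88: 10 bp
  88→96: 8 bp
  96→111: 15 bp
  111→122: 11 bp
  122→132: 10 bp
  132→140: 8 bp
  140→5 (wrap): 150-140+5 = 15 bp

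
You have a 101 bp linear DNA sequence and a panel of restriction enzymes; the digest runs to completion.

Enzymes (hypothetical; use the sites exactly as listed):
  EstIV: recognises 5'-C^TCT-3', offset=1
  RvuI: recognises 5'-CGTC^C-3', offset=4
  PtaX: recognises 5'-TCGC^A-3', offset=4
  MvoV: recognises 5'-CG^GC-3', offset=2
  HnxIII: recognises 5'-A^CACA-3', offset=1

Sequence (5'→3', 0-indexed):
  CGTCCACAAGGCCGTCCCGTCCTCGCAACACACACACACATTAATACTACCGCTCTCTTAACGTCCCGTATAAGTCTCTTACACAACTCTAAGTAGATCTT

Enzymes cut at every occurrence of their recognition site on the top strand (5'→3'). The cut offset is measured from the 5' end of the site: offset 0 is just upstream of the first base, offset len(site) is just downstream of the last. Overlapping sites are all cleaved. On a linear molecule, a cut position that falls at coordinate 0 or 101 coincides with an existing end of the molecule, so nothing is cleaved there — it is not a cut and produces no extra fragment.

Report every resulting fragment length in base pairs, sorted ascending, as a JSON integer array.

Per-enzyme occurrences:
  EstIV (CTCT, off=1): starts [52, 54, 75, 86] → cuts [53, 55, 76, 87]
  RvuI (CGTCC, off=4): starts [0, 12, 17, 61] → cuts [4, 16, 21, 65]
  PtaX (TCGCA, off=4): starts [22] → cuts [26]
  MvoV (CGGC, off=2): no sites
  HnxIII (ACACA, off=1): starts [27, 29, 31, 33, 35, 80] → cuts [28, 30, 32, 34, 36, 81]

All cut coordinates (distinct, sorted): [4, 16, 21, 26, 28, 30, 32, 34, 36, 53, 55, 65, 76, 81, 87]

Fragments:
  [0,4): 4 bp
  [4,16): 12 bp
  [16,21): 5 bp
  [21,26): 5 bp
  [26,28): 2 bp
  [28,30): 2 bp
  [30,32): 2 bp
  [32,34): 2 bp
  [34,36): 2 bp
  [36,53): 17 bp
  [53,55): 2 bp
  [55,65): 10 bp
  [65,76): 11 bp
  [76,81): 5 bp
  [81,87): 6 bp
  [87,101): 14 bp

[2,2,2,2,2,2,4,5,5,5,6,10,11,12,14,17]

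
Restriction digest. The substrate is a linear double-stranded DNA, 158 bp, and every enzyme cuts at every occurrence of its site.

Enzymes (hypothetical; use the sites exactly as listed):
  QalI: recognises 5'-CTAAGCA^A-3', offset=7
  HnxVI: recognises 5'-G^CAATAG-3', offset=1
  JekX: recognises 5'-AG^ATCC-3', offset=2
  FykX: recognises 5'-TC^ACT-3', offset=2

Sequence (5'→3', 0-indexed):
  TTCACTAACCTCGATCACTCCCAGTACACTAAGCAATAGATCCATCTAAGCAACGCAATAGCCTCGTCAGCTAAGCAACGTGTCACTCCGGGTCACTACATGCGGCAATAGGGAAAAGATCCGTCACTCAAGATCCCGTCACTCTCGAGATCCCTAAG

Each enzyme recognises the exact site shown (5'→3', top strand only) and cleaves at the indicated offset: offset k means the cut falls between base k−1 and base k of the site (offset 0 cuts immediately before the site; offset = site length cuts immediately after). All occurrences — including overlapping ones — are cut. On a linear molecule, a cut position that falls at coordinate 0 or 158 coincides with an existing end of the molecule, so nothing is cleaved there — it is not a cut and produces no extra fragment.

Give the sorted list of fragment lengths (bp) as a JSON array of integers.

Per-enzyme occurrences:
  QalI (CTAAGCAA, off=7): starts [28, 45, 70] → cuts [35, 52, 77]
  HnxVI (GCAATAG, off=1): starts [32, 54, 104] → cuts [33, 55, 105]
  JekX (AGATCC, off=2): starts [37, 116, 130, 147] → cuts [39, 118, 132, 149]
  FykX (TCACT, off=2): starts [1, 14, 82, 92, 123, 138] → cuts [3, 16, 84, 94, 125, 140]

Pooled cuts: [3, 16, 33, 35, 39, 52, 55, 77, 84, 94, 105, 118, 125, 132, 140, 149]

Fragments:
  [0,3): 3 bp
  [3,16): 13 bp
  [16,33): 17 bp
  [33,35): 2 bp
  [35,39): 4 bp
  [39,52): 13 bp
  [52,55): 3 bp
  [55,77): 22 bp
  [77,84): 7 bp
  [84,94): 10 bp
  [94,105): 11 bp
  [105,118): 13 bp
  [118,125): 7 bp
  [125,132): 7 bp
  [132,140): 8 bp
  [140,149): 9 bp
  [149,158): 9 bp

[2,3,3,4,7,7,7,8,9,9,10,11,13,13,13,17,22]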